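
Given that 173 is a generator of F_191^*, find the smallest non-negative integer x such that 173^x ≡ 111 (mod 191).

91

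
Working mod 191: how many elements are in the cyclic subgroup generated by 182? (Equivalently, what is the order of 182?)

The order of 182 must divide p − 1 = 190 = 2 · 5 · 19.
Divisors: 1, 2, 5, 10, 19, 38, 95, 190.
Check each in increasing order: 182^1 ≡ 182;  182^2 ≡ 81;  182^5 ≡ 161;  182^10 ≡ 136;  182^19 ≡ 152;  182^38 ≡ 184;  182^95 ≡ 190;  182^190 ≡ 1.
Smallest exponent giving 1 is 190.

190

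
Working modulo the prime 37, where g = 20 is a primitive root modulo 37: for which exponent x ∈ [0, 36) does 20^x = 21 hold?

34

Successive powers of 20 modulo 37:
  20^0=1  20^1=20  20^2=30  20^3=8  20^4=12  20^5=18
  20^6=27  20^7=22  20^8=33  20^9=31  20^10=28  20^11=5
  20^12=26  20^13=2  20^14=3  20^15=23  20^16=16  20^17=24
  20^18=36  20^19=17  20^20=7  20^21=29  20^22=25  20^23=19
  20^24=10  20^25=15  20^26=4  20^27=6  20^28=9  20^29=32
  20^30=11  20^31=35  20^32=34  20^33=14  20^34=21
So 20^34 ≡ 21 (mod 37), giving x = 34.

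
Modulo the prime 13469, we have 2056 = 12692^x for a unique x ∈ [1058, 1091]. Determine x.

1090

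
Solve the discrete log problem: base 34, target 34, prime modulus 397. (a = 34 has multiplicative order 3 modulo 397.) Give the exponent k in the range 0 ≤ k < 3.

Successive powers of 34 modulo 397:
  34^0=1  34^1=34
So 34^1 ≡ 34 (mod 397), giving k = 1.

1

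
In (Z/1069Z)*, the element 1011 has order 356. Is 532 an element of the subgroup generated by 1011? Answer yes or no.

no

532 ∈ ⟨1011⟩ iff 532^356 ≡ 1 (mod 1069), since |⟨1011⟩| = 356.
532^356 mod 1069 = 86.
Since 86 ≠ 1, 532 does not lie in the subgroup.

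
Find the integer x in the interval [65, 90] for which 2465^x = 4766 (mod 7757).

69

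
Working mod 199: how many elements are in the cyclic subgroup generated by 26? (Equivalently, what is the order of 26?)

99

The order of 26 must divide p − 1 = 198 = 2 · 3^2 · 11.
Divisors: 1, 2, 3, 6, 9, 11, 18, 22, 33, 66, 99, 198.
Check each in increasing order: 26^1 ≡ 26;  26^2 ≡ 79;  26^3 ≡ 64;  26^6 ≡ 116;  26^9 ≡ 61;  26^11 ≡ 43;  26^18 ≡ 139;  26^22 ≡ 58;  26^33 ≡ 106;  26^66 ≡ 92;  26^99 ≡ 1.
Smallest exponent giving 1 is 99.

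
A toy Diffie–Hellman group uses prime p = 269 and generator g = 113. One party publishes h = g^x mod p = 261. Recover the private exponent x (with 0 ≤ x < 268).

Baby-step giant-step with m = ceil(sqrt(268)) = 17.
Baby table (113^j mod 269 for j=0..16):
  0:1  1:113  2:126  3:250  4:5  5:27  6:92  7:174
  8:25  9:135  10:191  11:63  12:125  13:137  14:148  15:46
  16:87
Giant step factor: 113^(-17) ≡ 183 (mod 269).
Scan 261·183^i mod 269 for i = 0, 1, …:
  i=0: 261   i=1: 150   i=2: 12   i=3: 44
  i=4: 251   i=5: 203   i=6: 27
Match at i=6, j=5: x = 6·17 + 5 = 107.

107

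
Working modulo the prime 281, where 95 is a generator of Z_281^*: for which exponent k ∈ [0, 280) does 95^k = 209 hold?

222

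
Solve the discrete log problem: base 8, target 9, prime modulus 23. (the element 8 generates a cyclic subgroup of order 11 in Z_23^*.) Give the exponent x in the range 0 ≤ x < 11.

9

Successive powers of 8 modulo 23:
  8^0=1  8^1=8  8^2=18  8^3=6  8^4=2  8^5=16
  8^6=13  8^7=12  8^8=4  8^9=9
So 8^9 ≡ 9 (mod 23), giving x = 9.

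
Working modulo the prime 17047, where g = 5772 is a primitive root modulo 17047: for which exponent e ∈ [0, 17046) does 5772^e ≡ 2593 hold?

12883

Baby-step giant-step with m = ceil(sqrt(17046)) = 131.
Baby table (5772^j mod 17047 for j=0..130):
  0:1  1:5772  2:6146  3:16952  4:14211  5:12775  6:9025  7:13715
  8:13759  9:12022  10:9694  11:5514  12:59  13:16655  14:4627  15:11442
  16:3146  17:3657  18:4018  19:7976  20:10572  21:10371  22:9395  23:1433
  24:3481  25:10966  26:241  27:10245  28:15144  29:11199  30:15451  31:10315
  32:10056  33:15244  34:8801  35:16359  36:815  37:16255  38:14219  39:7810
  40:7052  41:12955  42:8118  43:11940  44:13706  45:12952  46:7849  47:10549
  48:13991  49:4413  50:3618  51:521  52:6940  53:14277  54:1646  55:5533
  56:7445  57:14100  58:2822  59:8699  60:7213  61:4662  62:8898  63:13692
  64:332  65:7040  66:11879  67:2554  68:13080  69:13644  70:13075  71:1831
  72:16439  73:2306  74:13572  75:6619  76:2541  77:6232  78:1934  79:14310
  80:4605  81:3787  82:4310  83:5747  84:15269  85:16725  86:16586  87:15487
  88:13543  89:9701  90:11824  91:8987  92:15990  93:1822  94:15632  95:15180
  96:14427  97:15096  98:6895  99:10242  100:14875  101:9808  102:15736  103:1776
  104:5825  105:5216  106:1750  107:9176  108:15890  109:4220  110:14724  111:7633
  112:8228  113:16121  114:7886  115:2502  116:2735  117:898  118:968  119:12927
  120:16972  121:10322  122:16366  123:7125  124:8136  125:13554  126:5005  127:11242
  128:7942  129:1841  130:5971
Giant step factor: 5772^(-131) ≡ 9441 (mod 17047).
Scan 2593·9441^i mod 17047 for i = 0, 1, …:
  i=0: 2593   i=1: 1021   i=2: 7706   i=3: 12797
  i=4: 4388   i=5: 2898   i=6: 16630   i=7: 960
  i=8: 11403   i=9: 3918     …   i=97: 4176
  i=98: 12952
Match at i=98, j=45: e = 98·131 + 45 = 12883.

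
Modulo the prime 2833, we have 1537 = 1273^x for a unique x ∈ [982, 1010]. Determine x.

Compute 1273^982 mod 2833 = 1547, then multiply by 1273 repeatedly:
  1273^982=1547  1273^983=396  1273^984=2667  1273^985=1157  1273^986=2534
  1273^987=1828  1273^988=1151  1273^989=562  1273^990=1510  1273^991=1456
  1273^992=706  1273^993=677  1273^994=589  1273^995=1885  1273^996=54
  1273^997=750  1273^998=29  1273^999=88  1273^1000=1537
Found 1537 at exponent 1000.

1000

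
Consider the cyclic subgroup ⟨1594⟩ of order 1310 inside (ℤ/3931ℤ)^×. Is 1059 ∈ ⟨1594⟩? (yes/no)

yes

1059 ∈ ⟨1594⟩ iff 1059^1310 ≡ 1 (mod 3931), since |⟨1594⟩| = 1310.
1059^1310 mod 3931 = 1.
Since 1 = 1, 1059 lies in the subgroup.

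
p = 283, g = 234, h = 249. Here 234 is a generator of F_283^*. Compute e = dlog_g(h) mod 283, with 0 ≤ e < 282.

23

Successive powers of 234 modulo 283:
  234^0=1  234^1=234  234^2=137  234^3=79  234^4=91  234^5=69
  234^6=15  234^7=114  234^8=74  234^9=53  234^10=233  234^11=186
  234^12=225  234^13=12  234^14=261  234^15=229  234^16=99  234^17=243
  234^18=262  234^19=180  234^20=236  234^21=39  234^22=70  234^23=249
So 234^23 ≡ 249 (mod 283), giving e = 23.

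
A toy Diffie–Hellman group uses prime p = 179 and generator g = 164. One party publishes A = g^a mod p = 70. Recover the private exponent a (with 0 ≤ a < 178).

70

Baby-step giant-step with m = ceil(sqrt(178)) = 14.
Baby table (164^j mod 179 for j=0..13):
  0:1  1:164  2:46  3:26  4:147  5:122  6:139  7:63
  8:129  9:34  10:27  11:132  12:168  13:165
Giant step factor: 164^(-14) ≡ 52 (mod 179).
Scan 70·52^i mod 179 for i = 0, 1, …:
  i=0: 70   i=1: 60   i=2: 77   i=3: 66
  i=4: 31   i=5: 1
Match at i=5, j=0: a = 5·14 + 0 = 70.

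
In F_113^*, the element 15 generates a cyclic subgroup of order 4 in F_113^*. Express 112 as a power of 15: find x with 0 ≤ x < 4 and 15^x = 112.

Successive powers of 15 modulo 113:
  15^0=1  15^1=15  15^2=112
So 15^2 ≡ 112 (mod 113), giving x = 2.

2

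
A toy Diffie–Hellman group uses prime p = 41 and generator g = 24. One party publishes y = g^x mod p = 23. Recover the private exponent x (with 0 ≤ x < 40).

Successive powers of 24 modulo 41:
  24^0=1  24^1=24  24^2=2  24^3=7  24^4=4  24^5=14
  24^6=8  24^7=28  24^8=16  24^9=15  24^10=32  24^11=30
  24^12=23
So 24^12 ≡ 23 (mod 41), giving x = 12.

12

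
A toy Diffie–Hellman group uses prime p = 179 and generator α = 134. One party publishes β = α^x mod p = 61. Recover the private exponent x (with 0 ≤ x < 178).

Baby-step giant-step with m = ceil(sqrt(178)) = 14.
Baby table (134^j mod 179 for j=0..13):
  0:1  1:134  2:56  3:165  4:93  5:111  6:17  7:130
  8:57  9:120  10:149  11:97  12:110  13:62
Giant step factor: 134^(-14) ≡ 75 (mod 179).
Scan 61·75^i mod 179 for i = 0, 1, …:
  i=0: 61   i=1: 100   i=2: 161   i=3: 82
  i=4: 64   i=5: 146   i=6: 31   i=7: 177
  i=8: 29   i=9: 27   i=10: 56
Match at i=10, j=2: x = 10·14 + 2 = 142.

142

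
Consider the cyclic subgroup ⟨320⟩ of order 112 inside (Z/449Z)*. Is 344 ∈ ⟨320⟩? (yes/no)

no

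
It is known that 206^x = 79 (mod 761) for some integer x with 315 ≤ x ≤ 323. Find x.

Compute 206^315 mod 761 = 307, then multiply by 206 repeatedly:
  206^315=307  206^316=79
Found 79 at exponent 316.

316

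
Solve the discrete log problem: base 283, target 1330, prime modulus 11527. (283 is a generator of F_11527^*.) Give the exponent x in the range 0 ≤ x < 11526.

1423

Baby-step giant-step with m = ceil(sqrt(11526)) = 108.
Baby table (283^j mod 11527 for j=0..107):
  0:1  1:283  2:10927  3:3105  4:2663  5:4374  6:4453  7:3756
  8:2464  9:5692  10:8583  11:8319  12:2769  13:11318  14:10015  15:10130
  16:8094  17:8256  18:7994  19:3010  20:10359  21:3739  22:9180  23:4365
  24:1906  25:9156  26:9100  27:4779  28:3798  29:2823  30:3546  31:669
  32:4895  33:2045  34:2385  35:6389  36:9875  37:5091  38:11405  39:55
  40:4038  41:1581  42:9397  43:8141  44:10030  45:2848  46:10621  47:8723
  48:1831  49:10985  50:7992  51:2444  52:32  53:9056  54:3854  55:7144
  56:4527  57:1644  58:4172  59:4922  60:9686  61:9239  62:9535  63:1087
  64:7919  65:4839  66:9251  67:1404  68:5414  69:10598  70:2214  71:4104
  72:8732  73:4378  74:5585  75:1356  76:3357  77:4817  78:3025  79:3077
  80:6266  81:9647  82:9729  83:9881  84:6789  85:7805  86:7158  87:8489
  88:4771  89:1534  90:7623  91:1760  92:2419  93:4484  94:1002  95:6918
  96:9731  97:10447  98:5589  99:2488  100:957  101:5710  102:2150  103:9046
  104:1024  105:1617  106:8058  107:9595
Giant step factor: 283^(-108) ≡ 1722 (mod 11527).
Scan 1330·1722^i mod 11527 for i = 0, 1, …:
  i=0: 1330   i=1: 7914   i=2: 2994   i=3: 3099
  i=4: 11004   i=5: 10027   i=6: 10575   i=7: 9017
  i=8: 405   i=9: 5790   i=10: 11052   i=11: 467
  i=12: 8811   i=13: 3010
Match at i=13, j=19: x = 13·108 + 19 = 1423.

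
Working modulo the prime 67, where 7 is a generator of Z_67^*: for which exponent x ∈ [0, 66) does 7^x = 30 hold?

Baby-step giant-step with m = ceil(sqrt(66)) = 9.
Baby table (7^j mod 67 for j=0..8):
  0:1  1:7  2:49  3:8  4:56  5:57  6:64  7:46
  8:54
Giant step factor: 7^(-9) ≡ 53 (mod 67).
Scan 30·53^i mod 67 for i = 0, 1, …:
  i=0: 30   i=1: 49
Match at i=1, j=2: x = 1·9 + 2 = 11.

11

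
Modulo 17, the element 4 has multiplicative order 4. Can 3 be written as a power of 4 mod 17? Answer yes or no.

no

3 ∈ ⟨4⟩ iff 3^4 ≡ 1 (mod 17), since |⟨4⟩| = 4.
3^4 mod 17 = 13.
Since 13 ≠ 1, 3 does not lie in the subgroup.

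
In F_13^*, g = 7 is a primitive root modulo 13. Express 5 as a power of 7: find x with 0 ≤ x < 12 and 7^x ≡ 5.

3

Successive powers of 7 modulo 13:
  7^0=1  7^1=7  7^2=10  7^3=5
So 7^3 ≡ 5 (mod 13), giving x = 3.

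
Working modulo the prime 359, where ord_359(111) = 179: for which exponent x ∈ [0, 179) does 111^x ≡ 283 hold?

76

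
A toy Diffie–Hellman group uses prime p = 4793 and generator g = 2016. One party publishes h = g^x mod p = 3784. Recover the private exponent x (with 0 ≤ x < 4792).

3544

Baby-step giant-step with m = ceil(sqrt(4792)) = 70.
Baby table (2016^j mod 4793 for j=0..69):
  0:1  1:2016  2:4585  3:2456  4:127  5:2003  6:2342  7:367
  8:1750  9:352  10:268  11:3472  12:1772  13:1567  14:485  15:4781
  16:4566  17:2496  18:4079  19:3269  20:4722  21:654  22:389  23:2965
  24:569  25:1577  26:1473  27:2701  28:368  29:3766  30:144  31:2724
  32:3599  33:3775  34:3909  35:852  36:1738  37:125  38:2764  39:2758
  40:248  41:1496  42:1139  43:377  44:2738  45:3065  46:863  47:4742
  48:2630  49:1022  50:4155  51:3109  52:3293  53:383  54:455  55:1817
  56:1220  57:711  58:269  59:695  60:1564  61:4023  62:612  63:1991
  64:2115  65:2863  66:1036  67:3621  68:197  69:4126
Giant step factor: 2016^(-70) ≡ 4620 (mod 4793).
Scan 3784·4620^i mod 4793 for i = 0, 1, …:
  i=0: 3784   i=1: 2009   i=2: 2332   i=3: 3969
  i=4: 3555   i=5: 3282   i=6: 2581   i=7: 4029
  i=8: 2761   i=9: 1647     …   i=49: 2256
  i=50: 2738
Match at i=50, j=44: x = 50·70 + 44 = 3544.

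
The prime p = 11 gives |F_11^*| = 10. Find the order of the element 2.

The order of 2 must divide p − 1 = 10 = 2 · 5.
Divisors: 1, 2, 5, 10.
Check each in increasing order: 2^1 ≡ 2;  2^2 ≡ 4;  2^5 ≡ 10;  2^10 ≡ 1.
Smallest exponent giving 1 is 10.

10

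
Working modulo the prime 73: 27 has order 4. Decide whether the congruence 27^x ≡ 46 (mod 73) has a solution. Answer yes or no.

⟨27⟩ has order 4; its elements mod 73 are {1, 27, 46, 72}.
46 is in this set.

yes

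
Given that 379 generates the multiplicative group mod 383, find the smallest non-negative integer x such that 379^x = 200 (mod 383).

164

Baby-step giant-step with m = ceil(sqrt(382)) = 20.
Baby table (379^j mod 383 for j=0..19):
  0:1  1:379  2:16  3:319  4:256  5:125  6:266  7:85
  8:43  9:211  10:305  11:312  12:284  13:13  14:331  15:208
  16:317  17:264  18:93  19:11
Giant step factor: 379^(-20) ≡ 235 (mod 383).
Scan 200·235^i mod 383 for i = 0, 1, …:
  i=0: 200   i=1: 274   i=2: 46   i=3: 86
  i=4: 294   i=5: 150   i=6: 14   i=7: 226
  i=8: 256
Match at i=8, j=4: x = 8·20 + 4 = 164.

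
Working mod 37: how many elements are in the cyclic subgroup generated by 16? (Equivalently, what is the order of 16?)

9

The order of 16 must divide p − 1 = 36 = 2^2 · 3^2.
Divisors: 1, 2, 3, 4, 6, 9, 12, 18, 36.
Check each in increasing order: 16^1 ≡ 16;  16^2 ≡ 34;  16^3 ≡ 26;  16^4 ≡ 9;  16^6 ≡ 10;  16^9 ≡ 1.
Smallest exponent giving 1 is 9.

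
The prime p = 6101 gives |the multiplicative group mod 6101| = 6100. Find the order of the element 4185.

6100

The order of 4185 must divide p − 1 = 6100 = 2^2 · 5^2 · 61.
Divisors: 1, 2, 4, 5, 10, 20, 25, 50, 61, 100, 122, 244, 305, 610, 1220, 1525, 3050, 6100.
Check each in increasing order: 4185^1 ≡ 4185;  4185^2 ≡ 4355;  4185^4 ≡ 4117;  4185^5 ≡ 421;  4185^10 ≡ 312;  4185^20 ≡ 5829;  4185^25 ≡ 1407;  4185^50 ≡ 2925;  4185^61 ≡ 5000;  4185^100 ≡ 2023;  4185^122 ≡ 4203;  4185^244 ≡ 2814;  4185^305 ≡ 1094;  4185^610 ≡ 1040;  4185^1220 ≡ 1723;  4185^1525 ≡ 5854;  4185^3050 ≡ 6100;  4185^6100 ≡ 1.
Smallest exponent giving 1 is 6100.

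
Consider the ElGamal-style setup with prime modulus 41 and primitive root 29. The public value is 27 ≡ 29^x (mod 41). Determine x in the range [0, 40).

35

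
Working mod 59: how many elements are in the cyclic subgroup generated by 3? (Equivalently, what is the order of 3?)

29

The order of 3 must divide p − 1 = 58 = 2 · 29.
Divisors: 1, 2, 29, 58.
Check each in increasing order: 3^1 ≡ 3;  3^2 ≡ 9;  3^29 ≡ 1.
Smallest exponent giving 1 is 29.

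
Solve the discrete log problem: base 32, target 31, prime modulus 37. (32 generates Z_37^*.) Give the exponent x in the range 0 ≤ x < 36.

9

Successive powers of 32 modulo 37:
  32^0=1  32^1=32  32^2=25  32^3=23  32^4=33  32^5=20
  32^6=11  32^7=19  32^8=16  32^9=31
So 32^9 ≡ 31 (mod 37), giving x = 9.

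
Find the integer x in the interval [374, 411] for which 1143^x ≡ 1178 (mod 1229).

392

Compute 1143^374 mod 1229 = 477, then multiply by 1143 repeatedly:
  1143^374=477  1143^375=764  1143^376=662  1143^377=831  1143^378=1045
  1143^379=1076  1143^380=868  1143^381=321  1143^382=661  1143^383=917
  1143^384=1023  1143^385=510  1143^386=384  1143^387=159  1143^388=1074
  1143^389=1040  1143^390=277  1143^391=758  1143^392=1178
Found 1178 at exponent 392.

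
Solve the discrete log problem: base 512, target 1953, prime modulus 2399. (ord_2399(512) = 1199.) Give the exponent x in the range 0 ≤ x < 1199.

161

Baby-step giant-step with m = ceil(sqrt(1199)) = 35.
Baby table (512^j mod 2399 for j=0..34):
  0:1  1:512  2:653  3:875  4:1786  5:413  6:344  7:1001
  8:1525  9:1125  10:240  11:531  12:785  13:1287  14:1618  15:761
  16:994  17:340  18:1352  19:1312  20:24  21:293  22:1278  23:1808
  24:2081  25:316  26:1059  27:34  28:615  29:611  30:962  31:749
  32:2047  33:2100  34:448
Giant step factor: 512^(-35) ≡ 1321 (mod 2399).
Scan 1953·1321^i mod 2399 for i = 0, 1, …:
  i=0: 1953   i=1: 988   i=2: 92   i=3: 1582
  i=4: 293
Match at i=4, j=21: x = 4·35 + 21 = 161.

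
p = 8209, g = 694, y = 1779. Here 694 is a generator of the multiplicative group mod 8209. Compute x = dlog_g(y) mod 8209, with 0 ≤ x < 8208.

6297

Baby-step giant-step with m = ceil(sqrt(8208)) = 91.
Baby table (694^j mod 8209 for j=0..90):
  0:1  1:694  2:5514  3:1322  4:6269  5:8125  6:7376  7:4737
  8:3878  9:6989  10:7056  11:4300  12:4333  13:2608  14:3972  15:6553
  16:8205  17:5433  18:2571  19:2921  20:7760  21:336  22:3332  23:5679
  24:906  25:4880  26:4612  27:7427  28:7295  29:5986  30:530  31:6624
  32:16  33:2895  34:6134  35:4734  36:1796  37:6865  38:3090  39:1911
  40:4585  41:5107  42:6179  43:3128  44:3656  45:683  46:6089  47:6340
  48:8145  49:4838  50:91  51:5691  52:1025  53:5376  54:4058  55:565
  56:6287  57:4199  58:8120  59:3906  60:1794  61:5477  62:271  63:7476
  64:256  65:5275  66:7845  67:1863  68:4109  69:3123  70:186  71:5949
  72:7688  73:7831  74:356  75:794  76:1033  77:2719  78:7125  79:2932
  80:7185  81:3527  82:1456  83:757  84:8191  85:3926  86:7465  87:831
  88:2084  89:1512  90:6785
Giant step factor: 694^(-91) ≡ 7736 (mod 8209).
Scan 1779·7736^i mod 8209 for i = 0, 1, …:
  i=0: 1779   i=1: 4060   i=2: 526   i=3: 5681
  i=4: 5439   i=5: 4979   i=6: 916   i=7: 1809
  i=8: 6288   i=9: 5643     …   i=68: 2459
  i=69: 2571
Match at i=69, j=18: x = 69·91 + 18 = 6297.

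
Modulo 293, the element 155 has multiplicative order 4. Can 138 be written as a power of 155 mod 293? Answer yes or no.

138 ∈ ⟨155⟩ iff 138^4 ≡ 1 (mod 293), since |⟨155⟩| = 4.
138^4 mod 293 = 1.
Since 1 = 1, 138 lies in the subgroup.

yes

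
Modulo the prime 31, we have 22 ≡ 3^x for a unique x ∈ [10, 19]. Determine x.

Compute 3^10 mod 31 = 25, then multiply by 3 repeatedly:
  3^10=25  3^11=13  3^12=8  3^13=24  3^14=10
  3^15=30  3^16=28  3^17=22
Found 22 at exponent 17.

17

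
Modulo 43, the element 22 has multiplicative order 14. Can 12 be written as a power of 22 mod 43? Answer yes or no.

no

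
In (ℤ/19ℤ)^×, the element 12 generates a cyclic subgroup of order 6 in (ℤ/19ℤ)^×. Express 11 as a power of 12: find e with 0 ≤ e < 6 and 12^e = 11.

Successive powers of 12 modulo 19:
  12^0=1  12^1=12  12^2=11
So 12^2 ≡ 11 (mod 19), giving e = 2.

2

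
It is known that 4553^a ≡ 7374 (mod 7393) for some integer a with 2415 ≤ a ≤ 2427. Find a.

2423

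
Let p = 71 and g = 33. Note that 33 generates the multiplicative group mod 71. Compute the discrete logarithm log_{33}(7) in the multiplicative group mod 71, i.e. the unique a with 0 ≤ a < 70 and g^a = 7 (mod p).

Baby-step giant-step with m = ceil(sqrt(70)) = 9.
Baby table (33^j mod 71 for j=0..8):
  0:1  1:33  2:24  3:11  4:8  5:51  6:50  7:17
  8:64
Giant step factor: 33^(-9) ≡ 67 (mod 71).
Scan 7·67^i mod 71 for i = 0, 1, …:
  i=0: 7   i=1: 43   i=2: 41   i=3: 49
  i=4: 17
Match at i=4, j=7: a = 4·9 + 7 = 43.

43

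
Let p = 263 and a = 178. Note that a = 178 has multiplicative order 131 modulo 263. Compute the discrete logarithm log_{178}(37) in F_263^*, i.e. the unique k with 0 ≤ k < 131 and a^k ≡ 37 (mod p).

23

Successive powers of 178 modulo 263:
  178^0=1  178^1=178  178^2=124  178^3=243  178^4=122  178^5=150
  178^6=137  178^7=190  178^8=156  178^9=153  178^10=145  178^11=36
  178^12=96  178^13=256  178^14=69  178^15=184  178^16=140  178^17=198
  178^18=2  178^19=93  178^20=248  178^21=223  178^22=244  178^23=37
So 178^23 ≡ 37 (mod 263), giving k = 23.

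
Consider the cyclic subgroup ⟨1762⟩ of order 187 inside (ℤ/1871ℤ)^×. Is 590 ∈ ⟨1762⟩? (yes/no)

yes

590 ∈ ⟨1762⟩ iff 590^187 ≡ 1 (mod 1871), since |⟨1762⟩| = 187.
590^187 mod 1871 = 1.
Since 1 = 1, 590 lies in the subgroup.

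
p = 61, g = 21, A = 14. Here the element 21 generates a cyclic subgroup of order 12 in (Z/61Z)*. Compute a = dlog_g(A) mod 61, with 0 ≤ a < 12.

Successive powers of 21 modulo 61:
  21^0=1  21^1=21  21^2=14
So 21^2 ≡ 14 (mod 61), giving a = 2.

2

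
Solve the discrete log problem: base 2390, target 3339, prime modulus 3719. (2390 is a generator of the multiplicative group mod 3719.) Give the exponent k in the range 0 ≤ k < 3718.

2513

Baby-step giant-step with m = ceil(sqrt(3718)) = 61.
Baby table (2390^j mod 3719 for j=0..60):
  0:1  1:2390  2:3435  3:1817  4:2557  5:913  6:2736  7:1038
  8:247  9:2728  10:513  11:2519  12:3068  13:2371  14:2653  15:3494
  16:1505  17:677  18:265  19:1120  20:2839  21:1754  22:747  23:210
  24:3554  25:3583  26:2232  27:1434  28:2061  29:1834  30:2278  31:3523
  32:154  33:3598  34:892  35:893  36:3283  37:2999  38:1097  39:3654
  40:848  41:3584  42:903  43:1150  44:159  45:672  46:3191  47:2540
  48:1192  49:126  50:3620  51:1406  52:2083  53:2348  54:3468  55:2588
  56:623  57:1370  58:1580  59:1415  60:1279
Giant step factor: 2390^(-61) ≡ 3272 (mod 3719).
Scan 3339·3272^i mod 3719 for i = 0, 1, …:
  i=0: 3339   i=1: 2505   i=2: 3403   i=3: 3649
  i=4: 1538   i=5: 529   i=6: 1553   i=7: 1262
  i=8: 1174   i=9: 3320     …   i=40: 1524
  i=41: 3068
Match at i=41, j=12: k = 41·61 + 12 = 2513.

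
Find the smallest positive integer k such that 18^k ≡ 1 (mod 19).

2

The order of 18 must divide p − 1 = 18 = 2 · 3^2.
Divisors: 1, 2, 3, 6, 9, 18.
Check each in increasing order: 18^1 ≡ 18;  18^2 ≡ 1.
Smallest exponent giving 1 is 2.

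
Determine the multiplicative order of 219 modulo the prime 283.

94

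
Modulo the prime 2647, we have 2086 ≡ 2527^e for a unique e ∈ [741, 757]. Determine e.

741

Compute 2527^741 mod 2647 = 2086, then multiply by 2527 repeatedly:
  2527^741=2086
Found 2086 at exponent 741.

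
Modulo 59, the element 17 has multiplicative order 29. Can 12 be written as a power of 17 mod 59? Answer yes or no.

12 ∈ ⟨17⟩ iff 12^29 ≡ 1 (mod 59), since |⟨17⟩| = 29.
12^29 mod 59 = 1.
Since 1 = 1, 12 lies in the subgroup.

yes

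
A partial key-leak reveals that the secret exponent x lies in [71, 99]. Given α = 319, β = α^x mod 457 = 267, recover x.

Compute 319^71 mod 457 = 411, then multiply by 319 repeatedly:
  319^71=411  319^72=407  319^73=45  319^74=188  319^75=105
  319^76=134  319^77=245  319^78=8  319^79=267
Found 267 at exponent 79.

79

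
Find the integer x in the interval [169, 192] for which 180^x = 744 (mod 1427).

170

Compute 180^169 mod 1427 = 1336, then multiply by 180 repeatedly:
  180^169=1336  180^170=744
Found 744 at exponent 170.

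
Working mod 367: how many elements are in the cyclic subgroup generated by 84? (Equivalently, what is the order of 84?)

The order of 84 must divide p − 1 = 366 = 2 · 3 · 61.
Divisors: 1, 2, 3, 6, 61, 122, 183, 366.
Check each in increasing order: 84^1 ≡ 84;  84^2 ≡ 83;  84^3 ≡ 366;  84^6 ≡ 1.
Smallest exponent giving 1 is 6.

6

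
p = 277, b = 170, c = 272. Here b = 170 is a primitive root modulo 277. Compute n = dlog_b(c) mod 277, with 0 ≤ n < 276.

149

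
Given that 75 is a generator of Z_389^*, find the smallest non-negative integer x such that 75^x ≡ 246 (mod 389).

198

Baby-step giant-step with m = ceil(sqrt(388)) = 20.
Baby table (75^j mod 389 for j=0..19):
  0:1  1:75  2:179  3:199  4:143  5:222  6:312  7:60
  8:221  9:237  10:270  11:22  12:94  13:48  14:99  15:34
  16:216  17:251  18:153  19:194
Giant step factor: 75^(-20) ≡ 223 (mod 389).
Scan 246·223^i mod 389 for i = 0, 1, …:
  i=0: 246   i=1: 9   i=2: 62   i=3: 211
  i=4: 373   i=5: 322   i=6: 230   i=7: 331
  i=8: 292   i=9: 153
Match at i=9, j=18: x = 9·20 + 18 = 198.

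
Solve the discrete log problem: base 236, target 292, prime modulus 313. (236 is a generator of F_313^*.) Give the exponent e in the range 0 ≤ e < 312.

125

Baby-step giant-step with m = ceil(sqrt(312)) = 18.
Baby table (236^j mod 313 for j=0..17):
  0:1  1:236  2:295  3:134  4:11  5:92  6:115  7:222
  8:121  9:73  10:13  11:251  12:79  13:177  14:143  15:257
  16:243  17:69
Giant step factor: 236^(-18) ≡ 274 (mod 313).
Scan 292·274^i mod 313 for i = 0, 1, …:
  i=0: 292   i=1: 193   i=2: 298   i=3: 272
  i=4: 34   i=5: 239   i=6: 69
Match at i=6, j=17: e = 6·18 + 17 = 125.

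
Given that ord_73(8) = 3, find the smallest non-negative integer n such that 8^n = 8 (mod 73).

1

Successive powers of 8 modulo 73:
  8^0=1  8^1=8
So 8^1 ≡ 8 (mod 73), giving n = 1.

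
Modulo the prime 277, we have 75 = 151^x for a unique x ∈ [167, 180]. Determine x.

Compute 151^167 mod 277 = 172, then multiply by 151 repeatedly:
  151^167=172  151^168=211  151^169=6  151^170=75
Found 75 at exponent 170.

170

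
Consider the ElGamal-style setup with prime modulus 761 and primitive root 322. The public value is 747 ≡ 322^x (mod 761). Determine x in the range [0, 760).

131

Baby-step giant-step with m = ceil(sqrt(760)) = 28.
Baby table (322^j mod 761 for j=0..27):
  0:1  1:322  2:188  3:417  4:338  5:13  6:381  7:161
  8:94  9:589  10:169  11:387  12:571  13:461  14:47  15:675
  16:465  17:574  18:666  19:611  20:404  21:718  22:613  23:287
  24:333  25:686  26:202  27:359
Giant step factor: 322^(-28) ≡ 689 (mod 761).
Scan 747·689^i mod 761 for i = 0, 1, …:
  i=0: 747   i=1: 247   i=2: 480   i=3: 446
  i=4: 611
Match at i=4, j=19: x = 4·28 + 19 = 131.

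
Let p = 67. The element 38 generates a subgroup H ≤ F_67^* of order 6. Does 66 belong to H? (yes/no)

yes

⟨38⟩ has order 6; its elements mod 67 are {1, 29, 30, 37, 38, 66}.
66 is in this set.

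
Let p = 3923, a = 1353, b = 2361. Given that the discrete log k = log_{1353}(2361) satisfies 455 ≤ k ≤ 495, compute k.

Compute 1353^455 mod 3923 = 3340, then multiply by 1353 repeatedly:
  1353^455=3340  1353^456=3647  1353^457=3180  1353^458=2932  1353^459=843
  1353^460=2909  1353^461=1108  1353^462=538  1353^463=2159  1353^464=2415
  1353^465=3559  1353^466=1806  1353^467=3412  1353^468=2988  1353^469=2074
  1353^470=1177  1353^471=3666  1353^472=1426  1353^473=3185  1353^474=1851
  1353^475=1529  1353^476=1316  1353^477=3429  1353^478=2451  1353^479=1268
  1353^480=1253  1353^481=573  1353^482=2438  1353^483=3294  1353^484=254
  1353^485=2361
Found 2361 at exponent 485.

485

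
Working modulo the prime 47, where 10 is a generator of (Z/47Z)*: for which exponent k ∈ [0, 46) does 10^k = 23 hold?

Baby-step giant-step with m = ceil(sqrt(46)) = 7.
Baby table (10^j mod 47 for j=0..6):
  0:1  1:10  2:6  3:13  4:36  5:31  6:28
Giant step factor: 10^(-7) ≡ 23 (mod 47).
Scan 23·23^i mod 47 for i = 0, 1, …:
  i=0: 23   i=1: 12   i=2: 41   i=3: 3
  i=4: 22   i=5: 36
Match at i=5, j=4: k = 5·7 + 4 = 39.

39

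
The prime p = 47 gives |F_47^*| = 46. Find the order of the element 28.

The order of 28 must divide p − 1 = 46 = 2 · 23.
Divisors: 1, 2, 23, 46.
Check each in increasing order: 28^1 ≡ 28;  28^2 ≡ 32;  28^23 ≡ 1.
Smallest exponent giving 1 is 23.

23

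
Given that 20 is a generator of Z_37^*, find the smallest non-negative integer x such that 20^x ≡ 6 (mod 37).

Successive powers of 20 modulo 37:
  20^0=1  20^1=20  20^2=30  20^3=8  20^4=12  20^5=18
  20^6=27  20^7=22  20^8=33  20^9=31  20^10=28  20^11=5
  20^12=26  20^13=2  20^14=3  20^15=23  20^16=16  20^17=24
  20^18=36  20^19=17  20^20=7  20^21=29  20^22=25  20^23=19
  20^24=10  20^25=15  20^26=4  20^27=6
So 20^27 ≡ 6 (mod 37), giving x = 27.

27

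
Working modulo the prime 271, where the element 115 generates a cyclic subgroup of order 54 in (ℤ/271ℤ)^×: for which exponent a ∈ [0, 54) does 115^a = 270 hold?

Successive powers of 115 modulo 271:
  115^0=1  115^1=115  115^2=217  115^3=23  115^4=206  115^5=113
  115^6=258  115^7=131  115^8=160  115^9=243  115^10=32  115^11=157
  115^12=169  115^13=194  115^14=88  115^15=93  115^16=126  115^17=127
  115^18=242  115^19=188  115^20=211  115^21=146  115^22=259  115^23=246
  115^24=106  115^25=266  115^26=238  115^27=270
So 115^27 ≡ 270 (mod 271), giving a = 27.

27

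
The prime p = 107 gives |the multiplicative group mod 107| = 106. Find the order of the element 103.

106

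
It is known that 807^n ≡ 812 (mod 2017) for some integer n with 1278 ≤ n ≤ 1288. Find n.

1280

Compute 807^1278 mod 2017 = 130, then multiply by 807 repeatedly:
  807^1278=130  807^1279=26  807^1280=812
Found 812 at exponent 1280.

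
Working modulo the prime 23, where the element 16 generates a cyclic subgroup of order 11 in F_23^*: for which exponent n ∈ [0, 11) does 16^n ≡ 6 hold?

5

Successive powers of 16 modulo 23:
  16^0=1  16^1=16  16^2=3  16^3=2  16^4=9  16^5=6
So 16^5 ≡ 6 (mod 23), giving n = 5.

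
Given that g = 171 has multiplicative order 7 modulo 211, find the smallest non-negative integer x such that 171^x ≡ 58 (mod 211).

Successive powers of 171 modulo 211:
  171^0=1  171^1=171  171^2=123  171^3=144  171^4=148  171^5=199
  171^6=58
So 171^6 ≡ 58 (mod 211), giving x = 6.

6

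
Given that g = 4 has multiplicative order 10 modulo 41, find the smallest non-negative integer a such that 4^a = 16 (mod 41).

2

Successive powers of 4 modulo 41:
  4^0=1  4^1=4  4^2=16
So 4^2 ≡ 16 (mod 41), giving a = 2.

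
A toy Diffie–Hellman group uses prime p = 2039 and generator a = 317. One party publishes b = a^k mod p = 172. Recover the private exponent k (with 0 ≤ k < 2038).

1716

Baby-step giant-step with m = ceil(sqrt(2038)) = 46.
Baby table (317^j mod 2039 for j=0..45):
  0:1  1:317  2:578  3:1755  4:1727  5:1007  6:1135  7:931
  8:1511  9:1861  10:666  11:1105  12:1616  13:483  14:186  15:1870
  16:1480  17:190  18:1099  19:1753  20:1093  21:1890  22:1703  23:1555
  24:1536  25:1630  26:843  27:122  28:1972  29:1190  30:15  31:677
  32:514  33:1857  34:1437  35:832  36:713  37:1731  38:236  39:1408
  40:1834  41:263  42:1811  43:1128  44:751  45:1543
Giant step factor: 317^(-46) ≡ 463 (mod 2039).
Scan 172·463^i mod 2039 for i = 0, 1, …:
  i=0: 172   i=1: 115   i=2: 231   i=3: 925
  i=4: 85   i=5: 614   i=6: 861   i=7: 1038
  i=8: 1429   i=9: 991     …   i=36: 225
  i=37: 186
Match at i=37, j=14: k = 37·46 + 14 = 1716.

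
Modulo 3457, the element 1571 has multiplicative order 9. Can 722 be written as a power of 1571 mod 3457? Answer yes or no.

722 ∈ ⟨1571⟩ iff 722^9 ≡ 1 (mod 3457), since |⟨1571⟩| = 9.
722^9 mod 3457 = 1.
Since 1 = 1, 722 lies in the subgroup.

yes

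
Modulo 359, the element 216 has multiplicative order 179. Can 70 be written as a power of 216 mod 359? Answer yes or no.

no

70 ∈ ⟨216⟩ iff 70^179 ≡ 1 (mod 359), since |⟨216⟩| = 179.
70^179 mod 359 = 358.
Since 358 ≠ 1, 70 does not lie in the subgroup.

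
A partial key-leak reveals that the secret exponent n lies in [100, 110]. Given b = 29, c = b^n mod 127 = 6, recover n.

101

Compute 29^100 mod 127 = 44, then multiply by 29 repeatedly:
  29^100=44  29^101=6
Found 6 at exponent 101.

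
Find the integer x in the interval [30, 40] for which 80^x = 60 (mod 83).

Compute 80^30 mod 83 = 10, then multiply by 80 repeatedly:
  80^30=10  80^31=53  80^32=7  80^33=62  80^34=63
  80^35=60
Found 60 at exponent 35.

35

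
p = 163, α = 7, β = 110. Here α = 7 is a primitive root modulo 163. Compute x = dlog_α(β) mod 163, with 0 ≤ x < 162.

Baby-step giant-step with m = ceil(sqrt(162)) = 13.
Baby table (7^j mod 163 for j=0..12):
  0:1  1:7  2:49  3:17  4:119  5:18  6:126  7:67
  8:143  9:23  10:161  11:149  12:65
Giant step factor: 7^(-13) ≡ 139 (mod 163).
Scan 110·139^i mod 163 for i = 0, 1, …:
  i=0: 110   i=1: 131   i=2: 116   i=3: 150
  i=4: 149
Match at i=4, j=11: x = 4·13 + 11 = 63.

63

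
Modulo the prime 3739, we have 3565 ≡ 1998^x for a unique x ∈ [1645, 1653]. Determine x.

1650

Compute 1998^1645 mod 3739 = 2975, then multiply by 1998 repeatedly:
  1998^1645=2975  1998^1646=2779  1998^1647=27  1998^1648=1600  1998^1649=3694
  1998^1650=3565
Found 3565 at exponent 1650.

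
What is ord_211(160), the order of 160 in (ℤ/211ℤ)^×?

The order of 160 must divide p − 1 = 210 = 2 · 3 · 5 · 7.
Divisors: 1, 2, 3, 5, 6, 7, 10, 14, 15, 21, 30, 35, 42, 70, 105, 210.
Check each in increasing order: 160^1 ≡ 160;  160^2 ≡ 69;  160^3 ≡ 68;  160^5 ≡ 50;  160^6 ≡ 193;  160^7 ≡ 74;  160^10 ≡ 179;  160^14 ≡ 201;  160^15 ≡ 88;  160^21 ≡ 104;  160^30 ≡ 148;  160^35 ≡ 15;  160^42 ≡ 55;  160^70 ≡ 14;  160^105 ≡ 210;  160^210 ≡ 1.
Smallest exponent giving 1 is 210.

210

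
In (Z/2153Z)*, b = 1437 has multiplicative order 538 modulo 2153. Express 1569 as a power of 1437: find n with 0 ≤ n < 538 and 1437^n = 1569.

Baby-step giant-step with m = ceil(sqrt(538)) = 24.
Baby table (1437^j mod 2153 for j=0..23):
  0:1  1:1437  2:242  3:1121  4:433  5:4  6:1442  7:968
  8:178  9:1732  10:16  11:1462  12:1719  13:712  14:469  15:64
  16:1542  17:417  18:695  19:1876  20:256  21:1862  22:1668  23:627
Giant step factor: 1437^(-24) ≡ 1572 (mod 2153).
Scan 1569·1572^i mod 2153 for i = 0, 1, …:
  i=0: 1569   i=1: 1283   i=2: 1668
Match at i=2, j=22: n = 2·24 + 22 = 70.

70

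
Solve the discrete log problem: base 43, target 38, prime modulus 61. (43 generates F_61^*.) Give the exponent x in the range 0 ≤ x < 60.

Successive powers of 43 modulo 61:
  43^0=1  43^1=43  43^2=19  43^3=24  43^4=56  43^5=29
  43^6=27  43^7=2  43^8=25  43^9=38
So 43^9 ≡ 38 (mod 61), giving x = 9.

9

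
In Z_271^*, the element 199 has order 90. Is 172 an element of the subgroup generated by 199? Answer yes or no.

no

172 ∈ ⟨199⟩ iff 172^90 ≡ 1 (mod 271), since |⟨199⟩| = 90.
172^90 mod 271 = 242.
Since 242 ≠ 1, 172 does not lie in the subgroup.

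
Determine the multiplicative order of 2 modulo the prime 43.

14

The order of 2 must divide p − 1 = 42 = 2 · 3 · 7.
Divisors: 1, 2, 3, 6, 7, 14, 21, 42.
Check each in increasing order: 2^1 ≡ 2;  2^2 ≡ 4;  2^3 ≡ 8;  2^6 ≡ 21;  2^7 ≡ 42;  2^14 ≡ 1.
Smallest exponent giving 1 is 14.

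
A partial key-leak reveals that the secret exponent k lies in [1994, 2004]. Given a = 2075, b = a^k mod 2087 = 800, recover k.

Compute 2075^1994 mod 2087 = 738, then multiply by 2075 repeatedly:
  2075^1994=738  2075^1995=1579  2075^1996=1922  2075^1997=1980  2075^1998=1284
  2075^1999=1288  2075^2000=1240  2075^2001=1816  2075^2002=1165  2075^2003=629
  2075^2004=800
Found 800 at exponent 2004.

2004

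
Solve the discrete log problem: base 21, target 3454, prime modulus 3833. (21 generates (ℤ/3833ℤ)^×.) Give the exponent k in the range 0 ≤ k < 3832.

3525

Baby-step giant-step with m = ceil(sqrt(3832)) = 62.
Baby table (21^j mod 3833 for j=0..61):
  0:1  1:21  2:441  3:1595  4:2831  5:1956  6:2746  7:171
  8:3591  9:2584  10:602  11:1143  12:1005  13:1940  14:2410  15:781
  16:1069  17:3284  18:3803  19:3203  20:2102  21:1979  22:3229  23:2648
  24:1946  25:2536  26:3427  27:2973  28:1105  29:207  30:514  31:3128
  32:527  33:3401  34:2427  35:1138  36:900  37:3568  38:2101  39:1958
  40:2788  41:1053  42:2948  43:580  44:681  45:2802  46:1347  47:1456
  48:3745  49:1985  50:3355  51:1461  52:17  53:357  54:3664  55:284
  56:2131  57:2588  58:686  59:2907  60:3552  61:1765
Giant step factor: 21^(-62) ≡ 3127 (mod 3833).
Scan 3454·3127^i mod 3833 for i = 0, 1, …:
  i=0: 3454   i=1: 3097   i=2: 2161   i=3: 3701
  i=4: 1200   i=5: 3726   i=6: 2715   i=7: 3543
  i=8: 1591   i=9: 3656     …   i=55: 689
  i=56: 357
Match at i=56, j=53: k = 56·62 + 53 = 3525.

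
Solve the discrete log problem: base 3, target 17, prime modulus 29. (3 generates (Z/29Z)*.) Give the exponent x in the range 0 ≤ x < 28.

21

Successive powers of 3 modulo 29:
  3^0=1  3^1=3  3^2=9  3^3=27  3^4=23  3^5=11
  3^6=4  3^7=12  3^8=7  3^9=21  3^10=5  3^11=15
  3^12=16  3^13=19  3^14=28  3^15=26  3^16=20  3^17=2
  3^18=6  3^19=18  3^20=25  3^21=17
So 3^21 ≡ 17 (mod 29), giving x = 21.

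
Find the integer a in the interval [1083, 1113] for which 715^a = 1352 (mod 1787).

Compute 715^1083 mod 1787 = 454, then multiply by 715 repeatedly:
  715^1083=454  715^1084=1163  715^1085=590  715^1086=118  715^1087=381
  715^1088=791  715^1089=873  715^1090=532  715^1091=1536  715^1092=1022
  715^1093=1634  715^1094=1399  715^1095=1352
Found 1352 at exponent 1095.

1095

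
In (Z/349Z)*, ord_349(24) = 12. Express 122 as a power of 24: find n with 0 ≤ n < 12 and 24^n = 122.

Successive powers of 24 modulo 349:
  24^0=1  24^1=24  24^2=227  24^3=213  24^4=226  24^5=189
  24^6=348  24^7=325  24^8=122
So 24^8 ≡ 122 (mod 349), giving n = 8.

8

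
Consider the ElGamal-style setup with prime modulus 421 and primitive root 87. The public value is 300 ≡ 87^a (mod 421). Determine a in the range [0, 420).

58

Baby-step giant-step with m = ceil(sqrt(420)) = 21.
Baby table (87^j mod 421 for j=0..20):
  0:1  1:87  2:412  3:59  4:81  5:311  6:113  7:148
  8:246  9:352  10:312  11:200  12:139  13:305  14:12  15:202
  16:313  17:287  18:130  19:364  20:93
Giant step factor: 87^(-21) ≡ 270 (mod 421).
Scan 300·270^i mod 421 for i = 0, 1, …:
  i=0: 300   i=1: 168   i=2: 313
Match at i=2, j=16: a = 2·21 + 16 = 58.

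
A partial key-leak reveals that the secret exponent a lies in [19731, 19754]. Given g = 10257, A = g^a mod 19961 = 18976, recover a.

19742

Compute 10257^19731 mod 19961 = 15753, then multiply by 10257 repeatedly:
  10257^19731=15753  10257^19732=14187  10257^19733=369  10257^19734=12204  10257^19735=997
  10257^19736=6197  10257^19737=6805  10257^19738=15229  10257^19739=9028  10257^19740=1117
  10257^19741=19416  10257^19742=18976
Found 18976 at exponent 19742.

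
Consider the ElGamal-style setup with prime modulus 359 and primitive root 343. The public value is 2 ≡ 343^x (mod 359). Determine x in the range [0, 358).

224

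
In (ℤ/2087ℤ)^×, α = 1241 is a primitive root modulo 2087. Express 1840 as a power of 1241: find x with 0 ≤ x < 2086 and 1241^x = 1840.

Baby-step giant-step with m = ceil(sqrt(2086)) = 46.
Baby table (1241^j mod 2087 for j=0..45):
  0:1  1:1241  2:1962  3:1400  4:1016  5:308  6:307  7:1153
  8:1278  9:1965  10:949  11:641  12:334  13:1268  14:2077  15:112
  16:1250  17:609  18:275  19:1094  20:1104  21:992  22:1829  23:1220
  24:945  25:1938  26:834  27:1929  28:100  29:967  30:22  31:171
  32:1424  33:1582  34:1482  35:515  36:493  37:322  38:985  39:1490
  40:8  41:1580  42:1087  43:765  44:1867  45:377
Giant step factor: 1241^(-46) ≡ 871 (mod 2087).
Scan 1840·871^i mod 2087 for i = 0, 1, …:
  i=0: 1840   i=1: 1911   i=2: 1142   i=3: 1270
  i=4: 60   i=5: 85   i=6: 990   i=7: 359
  i=8: 1726   i=9: 706     …   i=24: 896
  i=25: 1965
Match at i=25, j=9: x = 25·46 + 9 = 1159.

1159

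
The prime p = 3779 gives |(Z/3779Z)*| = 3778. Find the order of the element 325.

1889

The order of 325 must divide p − 1 = 3778 = 2 · 1889.
Divisors: 1, 2, 1889, 3778.
Check each in increasing order: 325^1 ≡ 325;  325^2 ≡ 3592;  325^1889 ≡ 1.
Smallest exponent giving 1 is 1889.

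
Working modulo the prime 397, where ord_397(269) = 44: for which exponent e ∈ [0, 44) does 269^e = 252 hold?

Baby-step giant-step with m = ceil(sqrt(44)) = 7.
Baby table (269^j mod 397 for j=0..6):
  0:1  1:269  2:107  3:199  4:333  5:252  6:298
Giant step factor: 269^(-7) ≡ 62 (mod 397).
Scan 252·62^i mod 397 for i = 0, 1, …:
  i=0: 252
Match at i=0, j=5: e = 0·7 + 5 = 5.

5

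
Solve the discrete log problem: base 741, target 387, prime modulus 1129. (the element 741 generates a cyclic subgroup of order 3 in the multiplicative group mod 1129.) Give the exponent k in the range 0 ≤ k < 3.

2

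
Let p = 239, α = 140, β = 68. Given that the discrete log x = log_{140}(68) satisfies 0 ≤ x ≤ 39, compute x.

20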